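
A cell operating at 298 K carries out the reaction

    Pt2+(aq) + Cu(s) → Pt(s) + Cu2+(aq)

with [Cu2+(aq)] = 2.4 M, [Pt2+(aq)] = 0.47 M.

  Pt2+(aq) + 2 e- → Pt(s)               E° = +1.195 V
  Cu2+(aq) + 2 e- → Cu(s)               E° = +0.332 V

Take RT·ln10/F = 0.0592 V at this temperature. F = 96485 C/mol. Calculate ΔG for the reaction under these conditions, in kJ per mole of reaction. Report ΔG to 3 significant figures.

−162 kJ/mol

The standard cell potential is +1.195 − (+0.332) = +0.863 V, with n = 2 electrons in the balanced equation.
Here Q = [Cu2+(aq)] / [Pt2+(aq)] = 5.11 (log Q = 0.708), giving E = +0.863 − (0.0592/2)·(0.708) = +0.8420 V.
Finally ΔG = −nFE = −(2)(96485 C/mol)(+0.8420 V) = −162 kJ/mol.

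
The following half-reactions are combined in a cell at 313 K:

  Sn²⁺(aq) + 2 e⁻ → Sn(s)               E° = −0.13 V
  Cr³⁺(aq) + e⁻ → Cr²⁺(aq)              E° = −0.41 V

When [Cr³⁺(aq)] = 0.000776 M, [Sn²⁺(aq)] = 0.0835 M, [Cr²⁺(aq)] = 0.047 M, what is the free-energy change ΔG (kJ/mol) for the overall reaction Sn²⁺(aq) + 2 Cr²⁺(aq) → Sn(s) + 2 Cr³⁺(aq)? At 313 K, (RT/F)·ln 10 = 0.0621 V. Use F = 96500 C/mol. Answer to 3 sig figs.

The standard cell potential is −0.13 − (−0.41) = +0.28 V, with n = 2 electrons in the balanced equation.
The reaction quotient is [Cr³⁺(aq)]^2 / ([Sn²⁺(aq)]·[Cr²⁺(aq)]^2) = 0.00326; by Nernst, E = +0.28 − (0.0621/2)(−2.486) = +0.3572 V.
Then ΔG = −nFE = −2 × 96500 × +0.3572 J/mol = −68.9 kJ/mol.

−68.9 kJ/mol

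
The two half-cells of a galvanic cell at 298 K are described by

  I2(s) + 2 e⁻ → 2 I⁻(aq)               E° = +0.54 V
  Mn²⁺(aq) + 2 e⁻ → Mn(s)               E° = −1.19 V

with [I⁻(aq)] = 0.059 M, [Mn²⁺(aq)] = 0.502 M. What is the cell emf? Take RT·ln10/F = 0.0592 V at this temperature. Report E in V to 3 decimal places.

+1.812 V

I₂/I⁻ is reduced (cathode, E° = +0.54 V) and Mn²⁺/Mn is oxidized (anode).
E°cell = +0.54 − (−1.19) = +1.73 V, with n = 2 electrons transferred.
For the overall reaction I2(s) + Mn(s) → 2 I⁻(aq) + Mn²⁺(aq), Q = [I⁻(aq)]^2·[Mn²⁺(aq)] = 0.00175, giving log Q = −2.758.
E = E° − (0.0592/n)·log Q = +1.73 − (0.0592/2)(−2.758) = +1.812 V.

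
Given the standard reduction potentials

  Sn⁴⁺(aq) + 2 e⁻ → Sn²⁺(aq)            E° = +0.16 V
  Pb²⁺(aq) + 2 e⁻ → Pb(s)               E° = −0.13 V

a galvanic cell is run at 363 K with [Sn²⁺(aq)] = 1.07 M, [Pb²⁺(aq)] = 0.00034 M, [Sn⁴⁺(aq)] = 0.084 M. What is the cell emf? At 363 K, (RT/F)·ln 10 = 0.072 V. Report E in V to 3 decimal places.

+0.375 V

The Sn⁴⁺/Sn²⁺ couple has the more positive E°, so it is the cathode; Pb²⁺/Pb is the anode.
E°cell = E°cat − E°an = +0.16 − (−0.13) = +0.29 V; n = 2.
Balancing gives Sn⁴⁺(aq) + Pb(s) → Sn²⁺(aq) + Pb²⁺(aq); hence Q = ([Sn²⁺(aq)]·[Pb²⁺(aq)]) / [Sn⁴⁺(aq)] = 0.00433 (log Q = −2.363).
E = E° − (0.072/n)·log Q = +0.29 − (0.072/2)(−2.363) = +0.375 V.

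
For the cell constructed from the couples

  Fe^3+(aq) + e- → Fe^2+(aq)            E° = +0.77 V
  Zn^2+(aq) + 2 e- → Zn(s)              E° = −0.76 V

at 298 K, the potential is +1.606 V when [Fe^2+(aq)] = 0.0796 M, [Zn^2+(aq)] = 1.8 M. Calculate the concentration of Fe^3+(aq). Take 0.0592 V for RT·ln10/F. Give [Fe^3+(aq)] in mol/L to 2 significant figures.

The Fe³⁺/Fe²⁺ couple has the larger reduction potential, so it is the cathode: E°cell = +0.77 − (−0.76) = +1.53 V and n = 2.
From the Nernst equation, log Q = n(E° − E)/0.0592 = 2·(+1.53 − (+1.606))/0.0592 = −2.568.
For 2 Fe^3+(aq) + Zn(s) → 2 Fe^2+(aq) + Zn^2+(aq), the reaction quotient is Q = ([Fe^2+(aq)]^2·[Zn^2+(aq)]) / [Fe^3+(aq)]^2.
Substituting the known concentrations and solving, log [Fe^3+(aq)] = 0.313 and [Fe^3+(aq)] = 2.1 M.

2.1 M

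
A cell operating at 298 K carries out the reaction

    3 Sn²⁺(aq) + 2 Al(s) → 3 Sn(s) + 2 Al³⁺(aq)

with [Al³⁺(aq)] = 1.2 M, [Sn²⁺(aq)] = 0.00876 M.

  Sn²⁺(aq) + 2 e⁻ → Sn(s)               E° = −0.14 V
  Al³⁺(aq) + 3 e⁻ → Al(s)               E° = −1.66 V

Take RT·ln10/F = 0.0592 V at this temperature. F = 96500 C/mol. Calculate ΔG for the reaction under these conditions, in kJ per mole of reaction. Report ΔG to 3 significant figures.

−844 kJ/mol

With Sn²⁺/Sn reduced at the cathode, E°cell = −0.14 − (−1.66) = +1.52 V and n = 6.
Q = [Al³⁺(aq)]^2 / [Sn²⁺(aq)]^3 = 2.14×10^6, so log Q = 6.331 and E = +1.52 − (0.0592/6)(6.331) = +1.4575 V.
ΔG = −nFE = −(6)(96500)(+1.4575) J/mol = −844 kJ/mol.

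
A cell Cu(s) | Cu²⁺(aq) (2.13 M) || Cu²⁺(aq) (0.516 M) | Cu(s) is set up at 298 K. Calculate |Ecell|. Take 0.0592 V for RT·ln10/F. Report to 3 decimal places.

0.018 V

For a concentration cell E°cell = 0, since both electrodes use the same couple.
The compartment with the higher Cu²⁺(aq) concentration (2.13 M) acts as the cathode; ions are reduced there and produced at the dilute (0.516 M) anode.
With n = 2, Ecell = −(0.0592/2)·log([dilute]/[conc]) = −(0.0592/2)·log(0.516/2.13) = +0.018 V.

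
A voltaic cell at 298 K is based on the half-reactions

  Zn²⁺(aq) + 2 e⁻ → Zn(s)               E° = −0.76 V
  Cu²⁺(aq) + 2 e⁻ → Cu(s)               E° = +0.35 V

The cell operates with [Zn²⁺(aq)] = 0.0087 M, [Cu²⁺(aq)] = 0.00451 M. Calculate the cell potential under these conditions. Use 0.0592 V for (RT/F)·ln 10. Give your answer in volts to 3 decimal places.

+1.102 V

The Cu²⁺/Cu couple has the more positive E°, so it is the cathode; Zn²⁺/Zn is the anode.
E°cell = +0.35 − (−0.76) = +1.11 V, with n = 2 electrons transferred.
The balanced reaction is Cu²⁺(aq) + Zn(s) → Cu(s) + Zn²⁺(aq), so Q = [Zn²⁺(aq)] / [Cu²⁺(aq)] = 1.93 and log Q = 0.285.
E = E° − (0.0592/n)·log Q = +1.11 − (0.0592/2)(0.285) = +1.102 V.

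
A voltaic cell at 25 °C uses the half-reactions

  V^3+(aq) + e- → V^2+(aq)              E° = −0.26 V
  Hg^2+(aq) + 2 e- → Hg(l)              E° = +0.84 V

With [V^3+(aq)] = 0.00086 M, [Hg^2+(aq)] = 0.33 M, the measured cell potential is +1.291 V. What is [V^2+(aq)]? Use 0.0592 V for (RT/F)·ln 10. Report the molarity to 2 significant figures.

The Hg²⁺/Hg couple has the larger reduction potential, so it is the cathode: E°cell = +0.84 − (−0.26) = +1.10 V and n = 2.
Since E = E° − (0.0592/n)·log Q, log Q = n(E° − E)/0.0592 = −6.453.
Balancing electrons gives Hg^2+(aq) + 2 V^2+(aq) → Hg(l) + 2 V^3+(aq); thus Q = [V^3+(aq)]^2 / ([Hg^2+(aq)]·[V^2+(aq)]^2).
Substituting the known concentrations and solving, log [V^2+(aq)] = 0.402 and [V^2+(aq)] = 2.5 M.

2.5 M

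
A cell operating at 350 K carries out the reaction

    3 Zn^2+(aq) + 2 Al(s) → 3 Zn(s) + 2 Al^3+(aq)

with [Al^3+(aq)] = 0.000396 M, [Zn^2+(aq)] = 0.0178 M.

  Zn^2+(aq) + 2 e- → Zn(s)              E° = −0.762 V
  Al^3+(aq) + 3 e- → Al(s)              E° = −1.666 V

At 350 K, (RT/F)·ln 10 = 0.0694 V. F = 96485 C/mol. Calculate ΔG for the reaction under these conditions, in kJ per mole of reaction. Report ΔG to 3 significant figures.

With Zn²⁺/Zn reduced at the cathode, E°cell = −0.762 − (−1.666) = +0.904 V and n = 6.
Q = [Al^3+(aq)]^2 / [Zn^2+(aq)]^3 = 0.0278, so log Q = −1.556 and E = +0.904 − (0.0694/6)(−1.556) = +0.9220 V.
ΔG = −nFE = −(6)(96485)(+0.9220) J/mol = −534 kJ/mol.

−534 kJ/mol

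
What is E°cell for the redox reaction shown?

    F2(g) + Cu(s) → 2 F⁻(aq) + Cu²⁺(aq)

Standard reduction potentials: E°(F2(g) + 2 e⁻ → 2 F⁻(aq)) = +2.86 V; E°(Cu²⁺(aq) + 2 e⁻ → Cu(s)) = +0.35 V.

F2(g) gains electrons, so the F₂/F⁻ couple is the cathode; the Cu²⁺/Cu couple is the anode.
E°cell = E°(cathode) − E°(anode) = +2.86 − (+0.35) = +2.51 V.

+2.51 V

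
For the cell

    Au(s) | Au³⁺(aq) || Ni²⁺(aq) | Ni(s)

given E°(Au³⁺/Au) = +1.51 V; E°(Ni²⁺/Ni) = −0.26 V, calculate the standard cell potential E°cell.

By convention the left-hand electrode in cell notation is the anode (oxidation) and the right-hand electrode is the cathode (reduction).
E°cell = E°(right) − E°(left) = −0.26 − (+1.51) = −1.77 V.
The negative sign shows that, as written, the cell would require an external voltage to drive the reaction.

−1.77 V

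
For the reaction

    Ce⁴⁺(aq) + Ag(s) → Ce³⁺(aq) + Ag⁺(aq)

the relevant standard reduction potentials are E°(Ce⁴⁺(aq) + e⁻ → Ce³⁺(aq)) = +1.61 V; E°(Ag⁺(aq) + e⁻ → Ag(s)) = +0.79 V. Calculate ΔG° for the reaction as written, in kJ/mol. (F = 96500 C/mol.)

−79.1 kJ/mol

In the reaction as written Ce⁴⁺(aq) is reduced, so the Ce⁴⁺/Ce³⁺ couple is the cathode and Ag⁺/Ag is the anode.
E°cell = +1.61 − (+0.79) = +0.82 V; balancing electrons gives n = 1.
ΔG° = −nFE°cell = −(1)(96500)(+0.82) J/mol = −79.1 kJ/mol.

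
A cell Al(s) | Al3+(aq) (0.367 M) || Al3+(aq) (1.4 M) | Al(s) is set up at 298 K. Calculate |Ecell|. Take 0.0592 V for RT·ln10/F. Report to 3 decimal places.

0.011 V

For a concentration cell E°cell = 0, since both electrodes use the same couple.
The compartment with the higher Al3+(aq) concentration (1.4 M) acts as the cathode; ions are reduced there and produced at the dilute (0.367 M) anode.
With n = 3, Ecell = −(0.0592/3)·log([dilute]/[conc]) = −(0.0592/3)·log(0.367/1.4) = +0.011 V.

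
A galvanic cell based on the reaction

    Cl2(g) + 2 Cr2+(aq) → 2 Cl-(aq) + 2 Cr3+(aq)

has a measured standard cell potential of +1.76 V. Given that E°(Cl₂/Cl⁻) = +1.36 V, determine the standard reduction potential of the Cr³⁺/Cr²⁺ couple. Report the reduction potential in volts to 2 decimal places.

−0.40 V

In the reaction as written the Cl₂/Cl⁻ couple is reduced (cathode) and Cr³⁺/Cr²⁺ is oxidized (anode), so E°cell = E°(Cl₂/Cl⁻) − E°(Cr³⁺/Cr²⁺).
E°(Cr³⁺/Cr²⁺) = E°(cathode) − E°cell = +1.36 − (+1.76) = −0.40 V.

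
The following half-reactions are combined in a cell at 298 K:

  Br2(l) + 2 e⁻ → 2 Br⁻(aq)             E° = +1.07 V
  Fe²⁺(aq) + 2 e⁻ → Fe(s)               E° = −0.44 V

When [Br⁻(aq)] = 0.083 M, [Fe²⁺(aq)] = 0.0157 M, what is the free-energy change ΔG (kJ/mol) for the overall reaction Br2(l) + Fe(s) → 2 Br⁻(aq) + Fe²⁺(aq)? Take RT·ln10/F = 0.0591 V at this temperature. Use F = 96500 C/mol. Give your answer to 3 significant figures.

−314 kJ/mol

E°cell = +1.07 − (−0.44) = +1.51 V; the balanced reaction transfers n = 2 electrons.
Q = [Br⁻(aq)]^2·[Fe²⁺(aq)] = 0.000108, so log Q = −3.966 and E = +1.51 − (0.0591/2)(−3.966) = +1.6272 V.
ΔG = −nFE = −(2)(96500)(+1.6272) J/mol = −314 kJ/mol.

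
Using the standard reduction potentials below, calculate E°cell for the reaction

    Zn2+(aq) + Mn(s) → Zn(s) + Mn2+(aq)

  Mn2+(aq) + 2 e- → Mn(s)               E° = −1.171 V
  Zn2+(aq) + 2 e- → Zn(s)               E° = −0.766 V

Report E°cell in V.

+0.405 V

In the reaction as written, Zn2+(aq) is reduced (cathode) and Mn2+(aq) is produced by oxidation at the anode.
E°cell = E°(cathode) − E°(anode) = −0.766 − (−1.171) = +0.405 V.
The positive value indicates the reaction is spontaneous as written.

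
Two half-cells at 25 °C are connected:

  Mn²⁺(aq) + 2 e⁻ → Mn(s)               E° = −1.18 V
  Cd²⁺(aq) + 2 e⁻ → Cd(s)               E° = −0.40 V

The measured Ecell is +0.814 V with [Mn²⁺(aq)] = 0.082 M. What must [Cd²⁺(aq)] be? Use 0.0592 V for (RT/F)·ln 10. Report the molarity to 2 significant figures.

1.2 M

Cd²⁺/Cd is the cathode (higher E°); E°cell = −0.40 − (−1.18) = +0.78 V with n = 2.
Since E = E° − (0.0592/n)·log Q, log Q = n(E° − E)/0.0592 = −1.149.
The balanced reaction is Cd²⁺(aq) + Mn(s) → Cd(s) + Mn²⁺(aq), so Q = [Mn²⁺(aq)] / [Cd²⁺(aq)].
Isolating [Cd²⁺(aq)] in Q = 10^{−1.149} yields log [Cd²⁺(aq)] = 0.063, i.e. 1.2 M.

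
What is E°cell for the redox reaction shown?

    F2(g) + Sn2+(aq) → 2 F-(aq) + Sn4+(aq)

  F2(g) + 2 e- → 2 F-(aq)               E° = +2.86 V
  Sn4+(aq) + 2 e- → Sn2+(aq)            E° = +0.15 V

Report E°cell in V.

+2.71 V

In the reaction as written, F2(g) is reduced (cathode) and Sn4+(aq) is produced by oxidation at the anode.
E°cell = E°(cathode) − E°(anode) = +2.86 − (+0.15) = +2.71 V.
The positive value indicates the reaction is spontaneous as written.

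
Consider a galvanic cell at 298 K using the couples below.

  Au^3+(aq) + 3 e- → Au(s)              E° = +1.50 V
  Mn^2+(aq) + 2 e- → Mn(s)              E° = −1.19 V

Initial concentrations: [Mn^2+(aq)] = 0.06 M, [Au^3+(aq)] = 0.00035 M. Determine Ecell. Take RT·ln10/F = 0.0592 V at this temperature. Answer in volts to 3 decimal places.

The Au³⁺/Au couple has the more positive E°, so it is the cathode; Mn²⁺/Mn is the anode.
The standard potential is +1.50 − (−1.19) = +2.69 V and the balanced reaction transfers n = 6 electrons.
Balancing gives 2 Au^3+(aq) + 3 Mn(s) → 2 Au(s) + 3 Mn^2+(aq); hence Q = [Mn^2+(aq)]^3 / [Au^3+(aq)]^2 = 1.76×10^3 (log Q = 3.246).
E = E° − (0.0592/n)·log Q = +2.69 − (0.0592/6)(3.246) = +2.658 V.

+2.658 V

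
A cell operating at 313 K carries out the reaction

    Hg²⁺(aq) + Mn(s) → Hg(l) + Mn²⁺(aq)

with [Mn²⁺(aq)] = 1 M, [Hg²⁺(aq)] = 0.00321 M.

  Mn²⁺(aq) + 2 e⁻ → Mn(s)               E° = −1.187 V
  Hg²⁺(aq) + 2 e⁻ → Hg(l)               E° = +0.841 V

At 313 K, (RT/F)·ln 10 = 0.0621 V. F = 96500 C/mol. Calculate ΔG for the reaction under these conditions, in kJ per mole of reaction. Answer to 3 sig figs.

The standard cell potential is +0.841 − (−1.187) = +2.028 V, with n = 2 electrons in the balanced equation.
Here Q = [Mn²⁺(aq)] / [Hg²⁺(aq)] = 312 (log Q = 2.493), giving E = +2.028 − (0.0621/2)·(2.493) = +1.9506 V.
Then ΔG = −nFE = −2 × 96500 × +1.9506 J/mol = −376 kJ/mol.

−376 kJ/mol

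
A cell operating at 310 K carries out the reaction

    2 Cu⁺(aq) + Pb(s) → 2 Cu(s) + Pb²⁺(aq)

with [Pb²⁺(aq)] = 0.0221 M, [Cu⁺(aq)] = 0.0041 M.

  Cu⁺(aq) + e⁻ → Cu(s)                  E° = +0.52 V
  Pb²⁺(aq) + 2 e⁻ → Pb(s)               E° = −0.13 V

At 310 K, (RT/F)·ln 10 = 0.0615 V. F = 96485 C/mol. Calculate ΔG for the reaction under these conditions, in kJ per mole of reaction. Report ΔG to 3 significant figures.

−107 kJ/mol

E°cell = +0.52 − (−0.13) = +0.65 V; the balanced reaction transfers n = 2 electrons.
Here Q = [Pb²⁺(aq)] / [Cu⁺(aq)]^2 = 1.31×10^3 (log Q = 3.119), giving E = +0.65 − (0.0615/2)·(3.119) = +0.5541 V.
Then ΔG = −nFE = −2 × 96485 × +0.5541 J/mol = −107 kJ/mol.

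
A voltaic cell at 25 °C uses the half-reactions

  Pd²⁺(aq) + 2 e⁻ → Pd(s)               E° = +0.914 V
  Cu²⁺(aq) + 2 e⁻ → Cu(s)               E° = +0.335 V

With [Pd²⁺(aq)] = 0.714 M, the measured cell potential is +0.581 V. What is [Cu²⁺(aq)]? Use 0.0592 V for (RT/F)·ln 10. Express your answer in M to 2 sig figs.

Pd²⁺/Pd is the cathode (higher E°); E°cell = +0.914 − (+0.335) = +0.579 V with n = 2.
From the Nernst equation, log Q = n(E° − E)/0.0592 = 2·(+0.579 − (+0.581))/0.0592 = −0.068.
The balanced reaction is Pd²⁺(aq) + Cu(s) → Pd(s) + Cu²⁺(aq), so Q = [Cu²⁺(aq)] / [Pd²⁺(aq)].
Isolating [Cu²⁺(aq)] in Q = 10^{−0.068} yields log [Cu²⁺(aq)] = −0.214, i.e. 0.61 M.

0.61 M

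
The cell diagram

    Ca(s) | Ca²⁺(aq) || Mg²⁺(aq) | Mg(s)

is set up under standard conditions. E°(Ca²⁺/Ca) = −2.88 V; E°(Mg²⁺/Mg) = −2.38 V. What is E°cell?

By convention the left-hand electrode in cell notation is the anode (oxidation) and the right-hand electrode is the cathode (reduction).
E°cell = E°(right) − E°(left) = −2.38 − (−2.88) = +0.50 V.

+0.50 V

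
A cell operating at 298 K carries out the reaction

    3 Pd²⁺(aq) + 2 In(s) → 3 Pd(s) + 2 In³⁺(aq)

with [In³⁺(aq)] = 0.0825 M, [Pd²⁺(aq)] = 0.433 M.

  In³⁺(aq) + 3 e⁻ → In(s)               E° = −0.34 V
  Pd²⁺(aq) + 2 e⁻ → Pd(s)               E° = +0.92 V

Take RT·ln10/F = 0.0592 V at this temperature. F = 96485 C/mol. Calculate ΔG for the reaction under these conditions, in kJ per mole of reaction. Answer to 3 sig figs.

−736 kJ/mol

With Pd²⁺/Pd reduced at the cathode, E°cell = +0.92 − (−0.34) = +1.26 V and n = 6.
Here Q = [In³⁺(aq)]^2 / [Pd²⁺(aq)]^3 = 0.0838 (log Q = −1.077), giving E = +1.26 − (0.0592/6)·(−1.077) = +1.2706 V.
Finally ΔG = −nFE = −(6)(96485 C/mol)(+1.2706 V) = −736 kJ/mol.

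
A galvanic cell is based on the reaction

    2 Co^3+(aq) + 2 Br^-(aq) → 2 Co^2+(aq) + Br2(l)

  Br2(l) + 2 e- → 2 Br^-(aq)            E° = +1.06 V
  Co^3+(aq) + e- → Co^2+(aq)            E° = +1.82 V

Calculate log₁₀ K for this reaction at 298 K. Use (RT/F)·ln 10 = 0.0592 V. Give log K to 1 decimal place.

The Co³⁺/Co²⁺ couple is reduced (cathode); E°cell = +1.82 − (+1.06) = +0.76 V with n = 2.
At equilibrium E = 0, so log K = nE°cell / 0.0592 = (2)(+0.76) / 0.0592 = 25.7.

log K = 25.7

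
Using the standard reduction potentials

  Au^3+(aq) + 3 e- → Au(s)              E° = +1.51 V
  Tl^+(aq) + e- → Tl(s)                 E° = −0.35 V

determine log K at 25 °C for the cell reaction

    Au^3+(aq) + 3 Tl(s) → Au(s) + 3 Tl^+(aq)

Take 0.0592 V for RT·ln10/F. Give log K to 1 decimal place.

The Au³⁺/Au couple is reduced (cathode); E°cell = +1.51 − (−0.35) = +1.86 V with n = 3.
At equilibrium E = 0, so log K = nE°cell / 0.0592 = (3)(+1.86) / 0.0592 = 94.3.

log K = 94.3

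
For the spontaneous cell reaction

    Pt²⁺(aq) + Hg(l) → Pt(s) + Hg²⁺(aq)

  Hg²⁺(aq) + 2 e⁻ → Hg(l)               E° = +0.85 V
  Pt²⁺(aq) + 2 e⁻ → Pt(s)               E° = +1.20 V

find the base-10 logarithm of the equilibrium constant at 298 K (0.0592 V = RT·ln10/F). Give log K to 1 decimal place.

The Pt²⁺/Pt couple is reduced (cathode); E°cell = +1.20 − (+0.85) = +0.35 V with n = 2.
At equilibrium E = 0, so log K = nE°cell / 0.0592 = (2)(+0.35) / 0.0592 = 11.8.

log K = 11.8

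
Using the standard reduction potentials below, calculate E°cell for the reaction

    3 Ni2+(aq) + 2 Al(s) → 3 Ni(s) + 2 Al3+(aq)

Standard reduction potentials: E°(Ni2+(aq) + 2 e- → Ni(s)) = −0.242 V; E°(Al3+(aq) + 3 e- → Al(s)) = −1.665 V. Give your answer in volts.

+1.423 V

In the reaction as written, Ni2+(aq) is reduced (cathode) and Al3+(aq) is produced by oxidation at the anode.
E°cell = E°(cathode) − E°(anode) = −0.242 − (−1.665) = +1.423 V.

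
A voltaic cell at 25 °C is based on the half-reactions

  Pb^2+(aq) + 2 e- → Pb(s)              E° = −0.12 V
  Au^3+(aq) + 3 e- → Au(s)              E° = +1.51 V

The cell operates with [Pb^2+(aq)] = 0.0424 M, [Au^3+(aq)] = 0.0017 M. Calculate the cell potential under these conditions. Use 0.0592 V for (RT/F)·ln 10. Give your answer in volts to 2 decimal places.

+1.62 V

Au³⁺/Au is reduced (cathode, E° = +1.51 V) and Pb²⁺/Pb is oxidized (anode).
The standard potential is +1.51 − (−0.12) = +1.63 V and the balanced reaction transfers n = 6 electrons.
For the overall reaction 2 Au^3+(aq) + 3 Pb(s) → 2 Au(s) + 3 Pb^2+(aq), Q = [Pb^2+(aq)]^3 / [Au^3+(aq)]^2 = 26.4, giving log Q = 1.421.
Applying E = E° − (RT ln10/nF)·log Q gives +1.63 − (0.0592/6)(1.421) = +1.62 V.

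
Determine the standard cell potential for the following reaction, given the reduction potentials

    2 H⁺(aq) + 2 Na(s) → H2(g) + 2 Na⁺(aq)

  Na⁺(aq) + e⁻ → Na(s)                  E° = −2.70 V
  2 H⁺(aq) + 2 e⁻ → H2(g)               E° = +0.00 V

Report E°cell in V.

+2.70 V

H⁺(aq) gains electrons, so the 2H⁺/H₂ couple is the cathode; the Na⁺/Na couple is the anode.
E°cell = E°(cathode) − E°(anode) = +0.00 − (−2.70) = +2.70 V.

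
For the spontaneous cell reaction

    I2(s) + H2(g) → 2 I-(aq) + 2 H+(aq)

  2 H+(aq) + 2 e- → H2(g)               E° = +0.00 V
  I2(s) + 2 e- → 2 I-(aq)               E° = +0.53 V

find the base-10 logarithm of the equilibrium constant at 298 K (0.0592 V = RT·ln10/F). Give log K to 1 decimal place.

The I₂/I⁻ couple is reduced (cathode); E°cell = +0.53 − (+0.00) = +0.53 V with n = 2.
At equilibrium E = 0, so log K = nE°cell / 0.0592 = (2)(+0.53) / 0.0592 = 17.9.

log K = 17.9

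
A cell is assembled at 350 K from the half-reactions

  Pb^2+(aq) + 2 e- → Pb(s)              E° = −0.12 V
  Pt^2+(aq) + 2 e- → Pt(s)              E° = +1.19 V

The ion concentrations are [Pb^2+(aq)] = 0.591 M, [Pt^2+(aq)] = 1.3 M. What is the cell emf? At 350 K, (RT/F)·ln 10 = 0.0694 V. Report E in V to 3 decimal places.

The Pt²⁺/Pt couple has the more positive E°, so it is the cathode; Pb²⁺/Pb is the anode.
E°cell = +1.19 − (−0.12) = +1.31 V, with n = 2 electrons transferred.
Balancing gives Pt^2+(aq) + Pb(s) → Pt(s) + Pb^2+(aq); hence Q = [Pb^2+(aq)] / [Pt^2+(aq)] = 0.455 (log Q = −0.342).
By the Nernst equation, E = +1.31 − (0.0694/2)·(−0.342) = +1.322 V.

+1.322 V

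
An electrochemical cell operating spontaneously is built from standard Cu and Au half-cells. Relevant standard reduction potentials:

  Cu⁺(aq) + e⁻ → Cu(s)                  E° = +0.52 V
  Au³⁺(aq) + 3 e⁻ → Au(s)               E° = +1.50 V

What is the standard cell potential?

Of the two couples in this cell, the one with the more positive reduction potential is reduced at the cathode: here that is Au³⁺/Au (+1.50 V); Cu⁺/Cu (+0.52 V) is the anode.
E°cell = E°(cathode) − E°(anode) = +1.50 − (+0.52) = +0.98 V.

+0.98 V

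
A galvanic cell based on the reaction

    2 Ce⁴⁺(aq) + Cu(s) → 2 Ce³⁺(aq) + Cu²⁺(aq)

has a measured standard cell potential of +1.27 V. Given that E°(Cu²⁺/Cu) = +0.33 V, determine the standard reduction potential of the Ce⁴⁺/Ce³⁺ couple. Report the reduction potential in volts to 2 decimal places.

+1.60 V

In the reaction as written the Ce⁴⁺/Ce³⁺ couple is reduced (cathode) and Cu²⁺/Cu is oxidized (anode), so E°cell = E°(Ce⁴⁺/Ce³⁺) − E°(Cu²⁺/Cu).
E°(Ce⁴⁺/Ce³⁺) = E°cell + E°(anode) = +1.27 + (+0.33) = +1.60 V.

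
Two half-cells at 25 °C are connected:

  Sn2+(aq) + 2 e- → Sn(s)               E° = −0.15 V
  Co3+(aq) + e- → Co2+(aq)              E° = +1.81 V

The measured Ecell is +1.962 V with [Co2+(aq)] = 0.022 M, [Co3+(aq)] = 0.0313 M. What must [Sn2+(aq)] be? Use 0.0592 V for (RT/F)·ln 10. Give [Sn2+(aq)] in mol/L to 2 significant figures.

With Co³⁺/Co²⁺ at the cathode and Sn²⁺/Sn at the anode, E°cell = +1.81 − (−0.15) = +1.96 V (n = 2).
From the Nernst equation, log Q = n(E° − E)/0.0592 = 2·(+1.96 − (+1.962))/0.0592 = −0.068.
The balanced reaction is 2 Co3+(aq) + Sn(s) → 2 Co2+(aq) + Sn2+(aq), so Q = ([Co2+(aq)]^2·[Sn2+(aq)]) / [Co3+(aq)]^2.
Substituting the known concentrations and solving, log [Sn2+(aq)] = 0.238 and [Sn2+(aq)] = 1.7 M.

1.7 M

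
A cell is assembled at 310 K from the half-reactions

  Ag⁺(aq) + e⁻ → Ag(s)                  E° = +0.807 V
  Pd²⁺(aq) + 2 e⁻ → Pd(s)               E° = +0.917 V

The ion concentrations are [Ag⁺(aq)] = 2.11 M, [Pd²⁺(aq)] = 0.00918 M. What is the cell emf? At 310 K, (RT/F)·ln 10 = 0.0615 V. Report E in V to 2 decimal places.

Since E°(Pd²⁺/Pd) > E°(Ag⁺/Ag), Pd²⁺/Pd serves as the cathode.
E°cell = +0.917 − (+0.807) = +0.110 V, with n = 2 electrons transferred.
The balanced reaction is Pd²⁺(aq) + 2 Ag(s) → Pd(s) + 2 Ag⁺(aq), so Q = [Ag⁺(aq)]^2 / [Pd²⁺(aq)] = 485 and log Q = 2.686.
E = E° − (0.0615/n)·log Q = +0.110 − (0.0615/2)(2.686) = +0.03 V.

+0.03 V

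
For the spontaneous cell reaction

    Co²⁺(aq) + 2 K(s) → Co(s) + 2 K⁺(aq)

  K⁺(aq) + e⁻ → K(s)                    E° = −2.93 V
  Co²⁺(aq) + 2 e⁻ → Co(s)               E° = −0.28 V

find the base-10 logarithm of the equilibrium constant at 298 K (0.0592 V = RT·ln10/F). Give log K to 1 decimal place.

The Co²⁺/Co couple is reduced (cathode); E°cell = −0.28 − (−2.93) = +2.65 V with n = 2.
At equilibrium E = 0, so log K = nE°cell / 0.0592 = (2)(+2.65) / 0.0592 = 89.5.

log K = 89.5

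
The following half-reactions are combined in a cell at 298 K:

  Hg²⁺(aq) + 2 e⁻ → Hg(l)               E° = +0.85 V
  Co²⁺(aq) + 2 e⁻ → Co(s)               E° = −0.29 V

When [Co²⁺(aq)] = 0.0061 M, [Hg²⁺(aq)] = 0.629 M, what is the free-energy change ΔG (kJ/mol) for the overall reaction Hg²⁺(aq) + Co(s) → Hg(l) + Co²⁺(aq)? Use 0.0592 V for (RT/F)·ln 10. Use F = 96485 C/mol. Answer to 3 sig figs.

E°cell = +0.85 − (−0.29) = +1.14 V; the balanced reaction transfers n = 2 electrons.
Q = [Co²⁺(aq)] / [Hg²⁺(aq)] = 0.0097, so log Q = −2.013 and E = +1.14 − (0.0592/2)(−2.013) = +1.1996 V.
ΔG = −nFE = −(2)(96485)(+1.1996) J/mol = −231 kJ/mol.

−231 kJ/mol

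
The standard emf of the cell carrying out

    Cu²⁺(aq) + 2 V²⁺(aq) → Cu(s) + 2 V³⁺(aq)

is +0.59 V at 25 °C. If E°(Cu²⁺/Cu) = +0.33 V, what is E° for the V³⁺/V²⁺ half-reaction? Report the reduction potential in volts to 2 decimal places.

−0.26 V

In the reaction as written the Cu²⁺/Cu couple is reduced (cathode) and V³⁺/V²⁺ is oxidized (anode), so E°cell = E°(Cu²⁺/Cu) − E°(V³⁺/V²⁺).
E°(V³⁺/V²⁺) = E°(cathode) − E°cell = +0.33 − (+0.59) = −0.26 V.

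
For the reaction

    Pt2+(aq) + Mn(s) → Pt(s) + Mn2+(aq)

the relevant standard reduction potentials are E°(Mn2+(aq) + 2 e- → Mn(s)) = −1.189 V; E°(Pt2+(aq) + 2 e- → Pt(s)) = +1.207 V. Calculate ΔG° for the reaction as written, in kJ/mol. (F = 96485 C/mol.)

In the reaction as written Pt2+(aq) is reduced, so the Pt²⁺/Pt couple is the cathode and Mn²⁺/Mn is the anode.
E°cell = +1.207 − (−1.189) = +2.396 V; balancing electrons gives n = 2.
ΔG° = −nFE°cell = −(2)(96485)(+2.396) J/mol = −462 kJ/mol.

−462 kJ/mol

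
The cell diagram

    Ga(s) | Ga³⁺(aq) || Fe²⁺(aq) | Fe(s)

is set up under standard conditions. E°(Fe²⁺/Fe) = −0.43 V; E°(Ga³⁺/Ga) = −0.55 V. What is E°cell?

+0.12 V

By convention the left-hand electrode in cell notation is the anode (oxidation) and the right-hand electrode is the cathode (reduction).
E°cell = E°(right) − E°(left) = −0.43 − (−0.55) = +0.12 V.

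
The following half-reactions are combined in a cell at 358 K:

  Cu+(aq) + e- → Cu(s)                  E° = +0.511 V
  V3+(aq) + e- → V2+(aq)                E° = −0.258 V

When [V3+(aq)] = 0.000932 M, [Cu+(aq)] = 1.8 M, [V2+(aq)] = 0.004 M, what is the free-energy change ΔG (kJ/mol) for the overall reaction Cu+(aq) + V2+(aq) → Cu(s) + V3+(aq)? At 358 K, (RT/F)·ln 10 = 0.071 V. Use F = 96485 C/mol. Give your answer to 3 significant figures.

E°cell = +0.511 − (−0.258) = +0.769 V; the balanced reaction transfers n = 1 electron.
The reaction quotient is [V3+(aq)] / ([Cu+(aq)]·[V2+(aq)]) = 0.129; by Nernst, E = +0.769 − (0.071/1)(−0.888) = +0.8320 V.
Then ΔG = −nFE = −1 × 96485 × +0.8320 J/mol = −80.3 kJ/mol.

−80.3 kJ/mol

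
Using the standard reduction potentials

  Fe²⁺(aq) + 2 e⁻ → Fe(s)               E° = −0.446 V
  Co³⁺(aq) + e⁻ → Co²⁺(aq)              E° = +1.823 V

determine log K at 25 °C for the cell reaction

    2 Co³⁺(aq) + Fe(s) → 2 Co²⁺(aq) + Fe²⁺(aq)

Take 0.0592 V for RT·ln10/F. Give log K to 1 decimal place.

log K = 76.7

The Co³⁺/Co²⁺ couple is reduced (cathode); E°cell = +1.823 − (−0.446) = +2.269 V with n = 2.
At equilibrium E = 0, so log K = nE°cell / 0.0592 = (2)(+2.269) / 0.0592 = 76.7.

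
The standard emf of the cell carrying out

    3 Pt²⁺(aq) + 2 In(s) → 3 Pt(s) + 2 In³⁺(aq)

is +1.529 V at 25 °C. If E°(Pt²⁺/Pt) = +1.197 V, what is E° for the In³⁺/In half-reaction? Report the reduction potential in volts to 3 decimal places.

−0.332 V

In the reaction as written the Pt²⁺/Pt couple is reduced (cathode) and In³⁺/In is oxidized (anode), so E°cell = E°(Pt²⁺/Pt) − E°(In³⁺/In).
E°(In³⁺/In) = E°(cathode) − E°cell = +1.197 − (+1.529) = −0.332 V.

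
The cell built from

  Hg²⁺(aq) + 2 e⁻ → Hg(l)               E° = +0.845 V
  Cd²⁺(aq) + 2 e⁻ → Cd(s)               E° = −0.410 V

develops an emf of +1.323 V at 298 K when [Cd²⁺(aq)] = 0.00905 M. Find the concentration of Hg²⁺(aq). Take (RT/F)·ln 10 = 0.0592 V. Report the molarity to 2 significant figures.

With Hg²⁺/Hg at the cathode and Cd²⁺/Cd at the anode, E°cell = +0.845 − (−0.410) = +1.255 V (n = 2).
Since E = E° − (0.0592/n)·log Q, log Q = n(E° − E)/0.0592 = −2.297.
The balanced reaction is Hg²⁺(aq) + Cd(s) → Hg(l) + Cd²⁺(aq), so Q = [Cd²⁺(aq)] / [Hg²⁺(aq)].
Substituting the known concentrations and solving, log [Hg²⁺(aq)] = 0.254 and [Hg²⁺(aq)] = 1.8 M.

1.8 M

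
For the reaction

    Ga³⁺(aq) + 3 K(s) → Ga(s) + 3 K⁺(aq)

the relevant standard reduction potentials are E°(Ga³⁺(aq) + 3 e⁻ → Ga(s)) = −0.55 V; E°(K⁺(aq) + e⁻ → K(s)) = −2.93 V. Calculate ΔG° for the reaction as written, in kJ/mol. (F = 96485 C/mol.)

In the reaction as written Ga³⁺(aq) is reduced, so the Ga³⁺/Ga couple is the cathode and K⁺/K is the anode.
E°cell = −0.55 − (−2.93) = +2.38 V; balancing electrons gives n = 3.
ΔG° = −nFE°cell = −(3)(96485)(+2.38) J/mol = −689 kJ/mol.

−689 kJ/mol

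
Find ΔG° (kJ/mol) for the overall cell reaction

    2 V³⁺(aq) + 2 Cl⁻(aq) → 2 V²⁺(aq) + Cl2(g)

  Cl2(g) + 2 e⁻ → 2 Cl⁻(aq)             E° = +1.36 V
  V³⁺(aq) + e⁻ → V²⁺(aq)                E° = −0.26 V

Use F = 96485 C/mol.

In the reaction as written V³⁺(aq) is reduced, so the V³⁺/V²⁺ couple is the cathode and Cl₂/Cl⁻ is the anode.
E°cell = −0.26 − (+1.36) = −1.62 V; balancing electrons gives n = 2.
ΔG° = −nFE°cell = −(2)(96485)(−1.62) J/mol = +313 kJ/mol.

+313 kJ/mol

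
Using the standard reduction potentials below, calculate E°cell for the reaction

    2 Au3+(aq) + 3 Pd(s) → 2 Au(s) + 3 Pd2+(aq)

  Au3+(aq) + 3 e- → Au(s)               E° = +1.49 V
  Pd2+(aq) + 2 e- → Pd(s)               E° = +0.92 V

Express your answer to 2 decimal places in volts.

In the reaction as written, Au3+(aq) is reduced (cathode) and Pd2+(aq) is produced by oxidation at the anode.
E°cell = E°(cathode) − E°(anode) = +1.49 − (+0.92) = +0.57 V.

+0.57 V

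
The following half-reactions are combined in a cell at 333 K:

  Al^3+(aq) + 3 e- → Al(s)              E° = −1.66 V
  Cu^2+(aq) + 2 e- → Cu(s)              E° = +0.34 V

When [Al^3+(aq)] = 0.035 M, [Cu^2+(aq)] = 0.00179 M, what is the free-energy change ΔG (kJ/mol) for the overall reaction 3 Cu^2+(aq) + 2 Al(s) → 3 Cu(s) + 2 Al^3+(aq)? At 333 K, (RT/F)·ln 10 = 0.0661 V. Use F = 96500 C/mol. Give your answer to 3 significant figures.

With Cu²⁺/Cu reduced at the cathode, E°cell = +0.34 − (−1.66) = +2.00 V and n = 6.
Q = [Al^3+(aq)]^2 / [Cu^2+(aq)]^3 = 2.14×10^5, so log Q = 5.330 and E = +2.00 − (0.0661/6)(5.330) = +1.9413 V.
ΔG = −nFE = −(6)(96500)(+1.9413) J/mol = −1120 kJ/mol.

−1120 kJ/mol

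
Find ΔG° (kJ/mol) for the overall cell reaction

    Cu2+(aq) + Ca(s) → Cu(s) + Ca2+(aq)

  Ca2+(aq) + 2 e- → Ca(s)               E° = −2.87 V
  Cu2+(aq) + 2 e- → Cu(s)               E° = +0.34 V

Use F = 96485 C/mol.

In the reaction as written Cu2+(aq) is reduced, so the Cu²⁺/Cu couple is the cathode and Ca²⁺/Ca is the anode.
E°cell = +0.34 − (−2.87) = +3.21 V; balancing electrons gives n = 2.
ΔG° = −nFE°cell = −(2)(96485)(+3.21) J/mol = −619 kJ/mol.

−619 kJ/mol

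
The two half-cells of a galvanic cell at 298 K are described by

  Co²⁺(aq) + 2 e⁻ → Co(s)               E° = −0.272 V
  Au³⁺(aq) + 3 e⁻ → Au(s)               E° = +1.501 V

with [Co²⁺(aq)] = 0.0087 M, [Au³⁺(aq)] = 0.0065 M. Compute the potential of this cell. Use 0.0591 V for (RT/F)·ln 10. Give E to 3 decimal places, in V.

+1.791 V

The Au³⁺/Au couple has the more positive E°, so it is the cathode; Co²⁺/Co is the anode.
E°cell = E°cat − E°an = +1.501 − (−0.272) = +1.773 V; n = 6.
The balanced reaction is 2 Au³⁺(aq) + 3 Co(s) → 2 Au(s) + 3 Co²⁺(aq), so Q = [Co²⁺(aq)]^3 / [Au³⁺(aq)]^2 = 0.0156 and log Q = −1.807.
E = E° − (0.0591/n)·log Q = +1.773 − (0.0591/6)(−1.807) = +1.791 V.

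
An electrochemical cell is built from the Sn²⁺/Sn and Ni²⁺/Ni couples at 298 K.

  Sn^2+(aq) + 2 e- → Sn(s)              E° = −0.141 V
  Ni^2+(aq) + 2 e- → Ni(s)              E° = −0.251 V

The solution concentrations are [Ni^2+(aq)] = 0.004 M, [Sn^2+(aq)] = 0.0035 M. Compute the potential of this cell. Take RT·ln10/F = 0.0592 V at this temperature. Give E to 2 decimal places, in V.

Since E°(Sn²⁺/Sn) > E°(Ni²⁺/Ni), Sn²⁺/Sn serves as the cathode.
E°cell = −0.141 − (−0.251) = +0.110 V, with n = 2 electrons transferred.
The balanced reaction is Sn^2+(aq) + Ni(s) → Sn(s) + Ni^2+(aq), so Q = [Ni^2+(aq)] / [Sn^2+(aq)] = 1.14 and log Q = 0.058.
By the Nernst equation, E = +0.110 − (0.0592/2)·(0.058) = +0.11 V.

+0.11 V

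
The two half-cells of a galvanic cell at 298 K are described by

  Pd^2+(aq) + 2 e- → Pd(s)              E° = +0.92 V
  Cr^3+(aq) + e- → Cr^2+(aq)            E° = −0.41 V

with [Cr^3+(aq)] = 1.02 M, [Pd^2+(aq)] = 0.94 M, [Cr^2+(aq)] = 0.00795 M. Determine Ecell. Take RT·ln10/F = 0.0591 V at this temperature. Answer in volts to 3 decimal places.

+1.205 V

Since E°(Pd²⁺/Pd) > E°(Cr³⁺/Cr²⁺), Pd²⁺/Pd serves as the cathode.
The standard potential is +0.92 − (−0.41) = +1.33 V and the balanced reaction transfers n = 2 electrons.
For the overall reaction Pd^2+(aq) + 2 Cr^2+(aq) → Pd(s) + 2 Cr^3+(aq), Q = [Cr^3+(aq)]^2 / ([Pd^2+(aq)]·[Cr^2+(aq)]^2) = 1.75×10^4, giving log Q = 4.243.
Applying E = E° − (RT ln10/nF)·log Q gives +1.33 − (0.0591/2)(4.243) = +1.205 V.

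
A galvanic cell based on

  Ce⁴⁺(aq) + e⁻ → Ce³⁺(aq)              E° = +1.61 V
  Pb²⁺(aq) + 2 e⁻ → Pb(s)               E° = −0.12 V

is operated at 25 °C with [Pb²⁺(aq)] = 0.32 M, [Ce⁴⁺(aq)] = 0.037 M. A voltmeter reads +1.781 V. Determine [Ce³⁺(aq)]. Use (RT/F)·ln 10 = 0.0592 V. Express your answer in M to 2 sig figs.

The Ce⁴⁺/Ce³⁺ couple has the larger reduction potential, so it is the cathode: E°cell = +1.61 − (−0.12) = +1.73 V and n = 2.
From the Nernst equation, log Q = n(E° − E)/0.0592 = 2·(+1.73 − (+1.781))/0.0592 = −1.723.
For 2 Ce⁴⁺(aq) + Pb(s) → 2 Ce³⁺(aq) + Pb²⁺(aq), the reaction quotient is Q = ([Ce³⁺(aq)]^2·[Pb²⁺(aq)]) / [Ce⁴⁺(aq)]^2.
Substituting the known concentrations and solving, log [Ce³⁺(aq)] = −2.046 and [Ce³⁺(aq)] = 0.0090 M.

0.0090 M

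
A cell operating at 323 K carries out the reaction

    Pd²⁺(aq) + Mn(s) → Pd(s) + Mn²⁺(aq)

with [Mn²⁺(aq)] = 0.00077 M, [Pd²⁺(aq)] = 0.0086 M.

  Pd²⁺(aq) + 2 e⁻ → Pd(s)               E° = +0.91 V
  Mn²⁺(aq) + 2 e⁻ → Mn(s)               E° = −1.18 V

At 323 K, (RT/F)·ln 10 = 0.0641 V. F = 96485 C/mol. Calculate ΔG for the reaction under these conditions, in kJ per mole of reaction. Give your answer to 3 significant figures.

With Pd²⁺/Pd reduced at the cathode, E°cell = +0.91 − (−1.18) = +2.09 V and n = 2.
The reaction quotient is [Mn²⁺(aq)] / [Pd²⁺(aq)] = 0.0895; by Nernst, E = +2.09 − (0.0641/2)(−1.048) = +2.1236 V.
ΔG = −nFE = −(2)(96485)(+2.1236) J/mol = −410 kJ/mol.

−410 kJ/mol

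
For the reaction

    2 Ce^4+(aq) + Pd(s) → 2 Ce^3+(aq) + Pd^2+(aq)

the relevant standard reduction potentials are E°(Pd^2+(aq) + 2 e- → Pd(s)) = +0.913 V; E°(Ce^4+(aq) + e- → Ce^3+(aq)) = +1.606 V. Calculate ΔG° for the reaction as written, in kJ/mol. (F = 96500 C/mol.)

In the reaction as written Ce^4+(aq) is reduced, so the Ce⁴⁺/Ce³⁺ couple is the cathode and Pd²⁺/Pd is the anode.
E°cell = +1.606 − (+0.913) = +0.693 V; balancing electrons gives n = 2.
ΔG° = −nFE°cell = −(2)(96500)(+0.693) J/mol = −134 kJ/mol.

−134 kJ/mol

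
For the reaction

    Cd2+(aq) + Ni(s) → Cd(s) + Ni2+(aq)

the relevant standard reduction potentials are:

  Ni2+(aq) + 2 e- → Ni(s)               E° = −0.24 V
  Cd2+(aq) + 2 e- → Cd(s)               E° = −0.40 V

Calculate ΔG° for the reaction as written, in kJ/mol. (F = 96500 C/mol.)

+30.9 kJ/mol

In the reaction as written Cd2+(aq) is reduced, so the Cd²⁺/Cd couple is the cathode and Ni²⁺/Ni is the anode.
E°cell = −0.40 − (−0.24) = −0.16 V; balancing electrons gives n = 2.
ΔG° = −nFE°cell = −(2)(96500)(−0.16) J/mol = +30.9 kJ/mol.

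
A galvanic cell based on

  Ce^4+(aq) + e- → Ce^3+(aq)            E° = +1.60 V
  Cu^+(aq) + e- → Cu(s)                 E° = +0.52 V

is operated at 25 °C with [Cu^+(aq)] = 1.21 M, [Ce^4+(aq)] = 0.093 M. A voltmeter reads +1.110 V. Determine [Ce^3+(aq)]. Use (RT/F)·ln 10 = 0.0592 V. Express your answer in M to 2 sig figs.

0.024 M

The Ce⁴⁺/Ce³⁺ couple has the larger reduction potential, so it is the cathode: E°cell = +1.60 − (+0.52) = +1.08 V and n = 1.
From the Nernst equation, log Q = n(E° − E)/0.0592 = 1·(+1.08 − (+1.110))/0.0592 = −0.507.
Balancing electrons gives Ce^4+(aq) + Cu(s) → Ce^3+(aq) + Cu^+(aq); thus Q = ([Ce^3+(aq)]·[Cu^+(aq)]) / [Ce^4+(aq)].
Isolating [Ce^3+(aq)] in Q = 10^{−0.507} yields log [Ce^3+(aq)] = −1.621, i.e. 0.024 M.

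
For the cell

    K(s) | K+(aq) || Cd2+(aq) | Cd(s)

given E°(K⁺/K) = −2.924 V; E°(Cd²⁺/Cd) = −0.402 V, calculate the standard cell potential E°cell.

+2.522 V

By convention the left-hand electrode in cell notation is the anode (oxidation) and the right-hand electrode is the cathode (reduction).
E°cell = E°(right) − E°(left) = −0.402 − (−2.924) = +2.522 V.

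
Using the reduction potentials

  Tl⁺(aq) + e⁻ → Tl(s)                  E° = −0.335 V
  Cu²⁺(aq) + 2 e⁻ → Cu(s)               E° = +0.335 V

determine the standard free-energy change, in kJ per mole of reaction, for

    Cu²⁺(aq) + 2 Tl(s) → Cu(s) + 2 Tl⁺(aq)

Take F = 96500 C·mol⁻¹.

−129 kJ/mol

In the reaction as written Cu²⁺(aq) is reduced, so the Cu²⁺/Cu couple is the cathode and Tl⁺/Tl is the anode.
E°cell = +0.335 − (−0.335) = +0.670 V; balancing electrons gives n = 2.
ΔG° = −nFE°cell = −(2)(96500)(+0.670) J/mol = −129 kJ/mol.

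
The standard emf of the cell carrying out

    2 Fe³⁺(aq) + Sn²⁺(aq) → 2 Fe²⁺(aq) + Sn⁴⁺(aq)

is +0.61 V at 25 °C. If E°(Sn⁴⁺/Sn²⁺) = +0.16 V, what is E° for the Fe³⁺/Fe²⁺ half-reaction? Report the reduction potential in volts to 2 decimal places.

In the reaction as written the Fe³⁺/Fe²⁺ couple is reduced (cathode) and Sn⁴⁺/Sn²⁺ is oxidized (anode), so E°cell = E°(Fe³⁺/Fe²⁺) − E°(Sn⁴⁺/Sn²⁺).
E°(Fe³⁺/Fe²⁺) = E°cell + E°(anode) = +0.61 + (+0.16) = +0.77 V.

+0.77 V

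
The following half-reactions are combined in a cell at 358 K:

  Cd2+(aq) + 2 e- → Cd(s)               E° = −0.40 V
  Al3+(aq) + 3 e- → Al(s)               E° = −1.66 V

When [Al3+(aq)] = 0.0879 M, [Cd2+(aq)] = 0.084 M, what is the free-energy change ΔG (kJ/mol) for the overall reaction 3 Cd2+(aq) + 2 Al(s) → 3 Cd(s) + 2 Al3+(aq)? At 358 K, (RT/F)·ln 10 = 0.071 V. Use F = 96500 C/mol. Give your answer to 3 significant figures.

−722 kJ/mol

With Cd²⁺/Cd reduced at the cathode, E°cell = −0.40 − (−1.66) = +1.26 V and n = 6.
Here Q = [Al3+(aq)]^2 / [Cd2+(aq)]^3 = 13 (log Q = 1.115), giving E = +1.26 − (0.071/6)·(1.115) = +1.2468 V.
ΔG = −nFE = −(6)(96500)(+1.2468) J/mol = −722 kJ/mol.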